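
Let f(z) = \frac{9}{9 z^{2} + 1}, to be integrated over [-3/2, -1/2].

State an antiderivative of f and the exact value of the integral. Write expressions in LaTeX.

Whatever form F(z) takes, F'(z) = f(z) is non-negotiable.
F(z) = 3 \operatorname{atan}{\left(3 z \right)} is an antiderivative of f.
Check: d/dz[3 \operatorname{atan}{\left(3 z \right)}] = \frac{9}{9 z^{2} + 1} = f(z).
F(-1/2) = - 3 \operatorname{atan}{\left(\frac{3}{2} \right)}; F(-3/2) = - 3 \operatorname{atan}{\left(\frac{9}{2} \right)}.
Integral = F(-1/2) - F(-3/2) = - 3 \operatorname{atan}{\left(\frac{3}{2} \right)} + 3 \operatorname{atan}{\left(\frac{9}{2} \right)}.

Antiderivative: F(z) = 3 \operatorname{atan}{\left(3 z \right)}; value = - 3 \operatorname{atan}{\left(\frac{3}{2} \right)} + 3 \operatorname{atan}{\left(\frac{9}{2} \right)}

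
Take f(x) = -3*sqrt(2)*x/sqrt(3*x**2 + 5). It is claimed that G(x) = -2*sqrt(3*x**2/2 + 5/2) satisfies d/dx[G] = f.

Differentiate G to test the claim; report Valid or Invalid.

d/dx[G] = -3*sqrt(2)*x/sqrt(3*x**2 + 5)
This equals f(x) exactly, so the claim holds.

Valid - the claim checks out under differentiation.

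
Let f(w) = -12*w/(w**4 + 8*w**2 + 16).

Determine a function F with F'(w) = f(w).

The substitution u = w**2/2 + 2 works: f is exactly (dF/du)*(du/dw) for that inner function.
Check: d/dw[3/(w**2/2 + 2)] = -12*w/(w**4 + 8*w**2 + 16) = f(w).

An antiderivative is F(w) = 3/(w**2/2 + 2).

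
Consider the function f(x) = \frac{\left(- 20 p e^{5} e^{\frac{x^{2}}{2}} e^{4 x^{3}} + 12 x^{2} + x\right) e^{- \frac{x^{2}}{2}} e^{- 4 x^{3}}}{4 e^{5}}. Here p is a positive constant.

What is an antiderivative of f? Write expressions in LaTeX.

Any candidate F(x) must reproduce f(x) exactly when differentiated.
Check: d/dx[\frac{- 20 p x - e^{- 4 x^{3} - \frac{x^{2}}{2} - 5}}{4}] = \frac{\left(- 20 p e^{5} e^{\frac{x^{2}}{2}} e^{4 x^{3}} + 12 x^{2} + x\right) e^{- \frac{x^{2}}{2}} e^{- 4 x^{3}}}{4 e^{5}} = f(x).

An antiderivative is F(x) = \frac{- 20 p x - e^{- 4 x^{3} - \frac{x^{2}}{2} - 5}}{4}.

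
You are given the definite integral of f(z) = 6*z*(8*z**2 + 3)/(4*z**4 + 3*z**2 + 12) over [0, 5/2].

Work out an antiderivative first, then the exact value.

The substitution u = 2*z**4/3 + z**2/2 + 2 works: f is exactly (dF/du)*(du/dz) for that inner function.
F(z) = 3*log(2*z**4/3 + z**2/2 + 2) is an antiderivative of f.
Check: d/dz[3*log(2*z**4/3 + z**2/2 + 2)] = (48*z**3 + 18*z)/(4*z**4 + 3*z**2 + 12), which equals f(z).
F(5/2) = 3*log(187/6); F(0) = 3*log(2).
Integral = F(5/2) - F(0) = -3*log(2) + 3*log(187/6).

Antiderivative: F(z) = 3*log(2*z**4/3 + z**2/2 + 2); value = -3*log(2) + 3*log(187/6)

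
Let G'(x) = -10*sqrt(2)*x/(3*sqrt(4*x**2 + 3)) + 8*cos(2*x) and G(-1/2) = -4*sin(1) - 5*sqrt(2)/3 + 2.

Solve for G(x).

G(x) = -5*sqrt(2*x**2 + 3/2)/3 + 4*sin(2*x) + 2

Integrate term by term and add the pieces.
A general antiderivative is -5*sqrt(2*x**2 + 3/2)/3 + 4*sin(2*x) + C.
The condition gives C = -4*sin(1) - 5*sqrt(2)/3 + 2 - (-4*sin(1) - 5*sqrt(2)/3) = 2.
So G(x) = -5*sqrt(2*x**2 + 3/2)/3 + 4*sin(2*x) + 2.
Check: d/dx[-5*sqrt(2*x**2 + 3/2)/3 + 4*sin(2*x) + 2] = (-10*sqrt(2)*x + 24*sqrt(4*x**2 + 3)*cos(2*x))/(3*sqrt(4*x**2 + 3)), which equals G'(x).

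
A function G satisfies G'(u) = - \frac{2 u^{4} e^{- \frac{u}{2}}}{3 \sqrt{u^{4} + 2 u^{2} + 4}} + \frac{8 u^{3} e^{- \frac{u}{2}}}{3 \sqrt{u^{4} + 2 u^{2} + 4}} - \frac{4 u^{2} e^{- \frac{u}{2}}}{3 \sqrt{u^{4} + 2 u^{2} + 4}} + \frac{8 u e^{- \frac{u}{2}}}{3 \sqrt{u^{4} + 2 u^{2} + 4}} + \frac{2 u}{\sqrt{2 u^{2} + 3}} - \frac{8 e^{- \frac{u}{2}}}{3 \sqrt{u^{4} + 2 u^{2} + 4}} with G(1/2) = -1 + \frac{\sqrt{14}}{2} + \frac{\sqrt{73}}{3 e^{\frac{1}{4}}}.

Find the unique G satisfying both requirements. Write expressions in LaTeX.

The integrand splits into summands that can be handled one at a time.
A general antiderivative is \sqrt{2 u^{2} + 3} + \frac{4 \sqrt{u^{4} + 2 u^{2} + 4} e^{- \frac{u}{2}}}{3} + C.
The condition gives C = -1 + \frac{\sqrt{14}}{2} + \frac{\sqrt{73}}{3 e^{\frac{1}{4}}} - (\frac{\sqrt{14}}{2} + \frac{\sqrt{73}}{3 e^{\frac{1}{4}}}) = -1.
So G(u) = \frac{\left(3 \sqrt{2 u^{2} + 3} e^{\frac{u}{2}} + 4 \sqrt{u^{4} + 2 u^{2} + 4} - 3 e^{\frac{u}{2}}\right) e^{- \frac{u}{2}}}{3}.
Check: d/du[\frac{\left(3 \sqrt{2 u^{2} + 3} e^{\frac{u}{2}} + 4 \sqrt{u^{4} + 2 u^{2} + 4} - 3 e^{\frac{u}{2}}\right) e^{- \frac{u}{2}}}{3}] = \frac{\left(- 2 u^{4} \sqrt{2 u^{2} + 3} + 8 u^{3} \sqrt{2 u^{2} + 3} - 4 u^{2} \sqrt{2 u^{2} + 3} + 8 u \sqrt{2 u^{2} + 3} + 6 u \sqrt{u^{4} + 2 u^{2} + 4} e^{\frac{u}{2}} - 8 \sqrt{2 u^{2} + 3}\right) e^{- \frac{u}{2}}}{3 \sqrt{2 u^{2} + 3} \sqrt{u^{4} + 2 u^{2} + 4}}, which equals G'(u).

G(u) = \frac{\left(3 \sqrt{2 u^{2} + 3} e^{\frac{u}{2}} + 4 \sqrt{u^{4} + 2 u^{2} + 4} - 3 e^{\frac{u}{2}}\right) e^{- \frac{u}{2}}}{3}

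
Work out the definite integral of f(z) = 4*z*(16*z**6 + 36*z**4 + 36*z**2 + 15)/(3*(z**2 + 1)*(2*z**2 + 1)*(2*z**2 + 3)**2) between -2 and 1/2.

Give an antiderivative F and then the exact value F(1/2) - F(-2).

Antiderivative: F(z) = 2*(2*z**2*log(2*z**4/3 + z**2 + 1/3) + 3*log(2*z**4/3 + z**2 + 1/3) + 6)/(3*(2*z**2 + 3)); value = -2*log(15)/3 + 2*log(5/8)/3 + 60/77

An antiderivative F(z) passes only if d/dz[F] lands on f(z) exactly.
F(z) = 2*(2*z**2*log(2*z**4/3 + z**2 + 1/3) + 3*log(2*z**4/3 + z**2 + 1/3) + 6)/(3*(2*z**2 + 3)) is an antiderivative of f.
Check: d/dz[2*(2*z**2*log(2*z**4/3 + z**2 + 1/3) + 3*log(2*z**4/3 + z**2 + 1/3) + 6)/(3*(2*z**2 + 3))] = (64*z**7 + 144*z**5 + 144*z**3 + 60*z)/(24*z**8 + 108*z**6 + 174*z**4 + 117*z**2 + 27), which equals f(z).
F(1/2) = 2*log(5/8)/3 + 8/7; F(-2) = 4/11 + 2*log(15)/3.
Integral = F(1/2) - F(-2) = -2*log(15)/3 + 2*log(5/8)/3 + 60/77.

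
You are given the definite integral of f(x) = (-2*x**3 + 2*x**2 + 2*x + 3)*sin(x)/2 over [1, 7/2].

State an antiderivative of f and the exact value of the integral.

Antiderivative: F(x) = x**3*cos(x) - 3*x**2*sin(x) - x**2*cos(x) + 2*x*sin(x) - 7*x*cos(x) + 7*sin(x) + cos(x)/2; value = 53*cos(7/2)/8 - 6*sin(1) + 13*cos(1)/2 - 91*sin(7/2)/4

Whatever form F(x) takes, F'(x) = f(x) is non-negotiable.
F(x) = x**3*cos(x) - 3*x**2*sin(x) - x**2*cos(x) + 2*x*sin(x) - 7*x*cos(x) + 7*sin(x) + cos(x)/2 is an antiderivative of f.
Check: d/dx[x**3*cos(x) - 3*x**2*sin(x) - x**2*cos(x) + 2*x*sin(x) - 7*x*cos(x) + 7*sin(x) + cos(x)/2] = -x**3*sin(x) + x**2*sin(x) + x*sin(x) + 3*sin(x)/2, which equals f(x).
F(7/2) = 53*cos(7/2)/8 - 91*sin(7/2)/4; F(1) = -13*cos(1)/2 + 6*sin(1).
Integral = F(7/2) - F(1) = 53*cos(7/2)/8 - 6*sin(1) + 13*cos(1)/2 - 91*sin(7/2)/4.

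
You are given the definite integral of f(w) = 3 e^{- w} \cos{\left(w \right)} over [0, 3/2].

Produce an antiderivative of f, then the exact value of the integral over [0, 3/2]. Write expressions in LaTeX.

An antiderivative F(w) passes only if d/dw[F] lands on f(w) exactly.
F(w) = \frac{3 e^{- w} \sin{\left(w \right)}}{2} - \frac{3 e^{- w} \cos{\left(w \right)}}{2} is an antiderivative of f.
Check: d/dw[\frac{3 e^{- w} \sin{\left(w \right)}}{2} - \frac{3 e^{- w} \cos{\left(w \right)}}{2}] = 3 e^{- w} \cos{\left(w \right)} = f(w).
F(3/2) = - \frac{3 \cos{\left(\frac{3}{2} \right)}}{2 e^{\frac{3}{2}}} + \frac{3 \sin{\left(\frac{3}{2} \right)}}{2 e^{\frac{3}{2}}}; F(0) = - \frac{3}{2}.
Integral = F(3/2) - F(0) = - \frac{3 \cos{\left(\frac{3}{2} \right)}}{2 e^{\frac{3}{2}}} + \frac{3 \sin{\left(\frac{3}{2} \right)}}{2 e^{\frac{3}{2}}} + \frac{3}{2}.

Antiderivative: F(w) = \frac{3 e^{- w} \sin{\left(w \right)}}{2} - \frac{3 e^{- w} \cos{\left(w \right)}}{2}; value = - \frac{3 \cos{\left(\frac{3}{2} \right)}}{2 e^{\frac{3}{2}}} + \frac{3 \sin{\left(\frac{3}{2} \right)}}{2 e^{\frac{3}{2}}} + \frac{3}{2}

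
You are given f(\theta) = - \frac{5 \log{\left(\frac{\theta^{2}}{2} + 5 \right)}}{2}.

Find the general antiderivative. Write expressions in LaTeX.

F(\theta) = - \frac{5 \left(\theta \log{\left(\frac{\theta^{2}}{2} + 5 \right)} - 2 \theta + 2 \sqrt{10} \operatorname{atan}{\left(\frac{\sqrt{10} \theta}{10} \right)}\right)}{2} + C

An antiderivative F(\theta) passes only if d/d\theta[F] lands on f(\theta) exactly.
Check: d/d\theta[- \frac{5 \left(\theta \log{\left(\frac{\theta^{2}}{2} + 5 \right)} - 2 \theta + 2 \sqrt{10} \operatorname{atan}{\left(\frac{\sqrt{10} \theta}{10} \right)}\right)}{2}] = - \frac{5 \log{\left(\frac{\theta^{2}}{2} + 5 \right)}}{2} = f(\theta).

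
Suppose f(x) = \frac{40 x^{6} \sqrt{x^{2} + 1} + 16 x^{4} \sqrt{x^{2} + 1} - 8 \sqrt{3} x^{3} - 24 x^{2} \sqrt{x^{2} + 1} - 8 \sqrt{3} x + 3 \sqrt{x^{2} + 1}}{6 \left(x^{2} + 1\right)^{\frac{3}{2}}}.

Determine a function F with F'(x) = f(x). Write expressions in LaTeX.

An antiderivative F(x) passes only if d/dx[F] lands on f(x) exactly.
Check: d/dx[\frac{4 x^{5}}{3} - \frac{4 x^{3}}{3} - \frac{4 \sqrt{3 x^{2} + 3}}{3} + \frac{\operatorname{atan}{\left(x \right)}}{2}] = \frac{40 x^{6} \sqrt{x^{2} + 1} + 16 x^{4} \sqrt{x^{2} + 1} - 8 \sqrt{3} x^{3} - 24 x^{2} \sqrt{x^{2} + 1} - 8 \sqrt{3} x + 3 \sqrt{x^{2} + 1}}{6 x^{2} \sqrt{x^{2} + 1} + 6 \sqrt{x^{2} + 1}}, which equals f(x).

An antiderivative is F(x) = \frac{4 x^{5}}{3} - \frac{4 x^{3}}{3} - \frac{4 \sqrt{3 x^{2} + 3}}{3} + \frac{\operatorname{atan}{\left(x \right)}}{2}.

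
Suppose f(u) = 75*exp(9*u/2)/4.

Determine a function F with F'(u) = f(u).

An antiderivative is F(u) = 25*exp(9*u/2)/6.

Differentiate the proposed F(u) back; it has to land on f(u) exactly.
Check: d/du[25*exp(9*u/2)/6] = 75*exp(9*u/2)/4 = f(u).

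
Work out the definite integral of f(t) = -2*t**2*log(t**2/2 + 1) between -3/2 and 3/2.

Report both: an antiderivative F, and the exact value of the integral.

Antiderivative: F(t) = 2*(-3*t**3*log(t**2/2 + 1) + 2*t**3 - 12*t + 12*sqrt(2)*atan(sqrt(2)*t/2))/9; value = -5 - 9*log(17/8)/2 + 16*sqrt(2)*atan(3*sqrt(2)/4)/3

For F(t) to be correct the identity F'(t) - f(t) = 0 must hold.
F(t) = 2*(-3*t**3*log(t**2/2 + 1) + 2*t**3 - 12*t + 12*sqrt(2)*atan(sqrt(2)*t/2))/9 is an antiderivative of f.
Check: d/dt[2*(-3*t**3*log(t**2/2 + 1) + 2*t**3 - 12*t + 12*sqrt(2)*atan(sqrt(2)*t/2))/9] = -2*t**2*log(t**2/2 + 1) = f(t).
F(3/2) = -5/2 - 9*log(17/8)/4 + 8*sqrt(2)*atan(3*sqrt(2)/4)/3; F(-3/2) = -8*sqrt(2)*atan(3*sqrt(2)/4)/3 + 9*log(17/8)/4 + 5/2.
Integral = F(3/2) - F(-3/2) = -5 - 9*log(17/8)/2 + 16*sqrt(2)*atan(3*sqrt(2)/4)/3.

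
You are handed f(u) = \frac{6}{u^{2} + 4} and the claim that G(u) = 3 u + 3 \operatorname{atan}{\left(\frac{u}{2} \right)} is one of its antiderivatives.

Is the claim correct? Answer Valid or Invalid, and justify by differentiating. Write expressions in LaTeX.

Invalid: d/du[G] - f = 3, which is not 0.

d/du[G] = \frac{3 u^{2} + 18}{u^{2} + 4}
d/du[G] - f(u) = 3 != 0.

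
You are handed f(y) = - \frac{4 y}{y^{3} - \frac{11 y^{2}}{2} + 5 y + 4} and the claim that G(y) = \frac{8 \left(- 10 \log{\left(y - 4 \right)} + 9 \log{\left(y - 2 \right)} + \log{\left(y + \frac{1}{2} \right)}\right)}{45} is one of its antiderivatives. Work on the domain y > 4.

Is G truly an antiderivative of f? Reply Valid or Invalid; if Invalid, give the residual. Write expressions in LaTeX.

d/dy[G] = - \frac{8 y}{2 y^{3} - 11 y^{2} + 10 y + 8}
This equals f(y) exactly, so the claim holds.

Valid - the claim checks out under differentiation.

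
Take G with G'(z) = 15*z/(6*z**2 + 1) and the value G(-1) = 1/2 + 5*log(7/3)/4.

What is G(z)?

G'(z) matches the chain-rule pattern g'(h)*h' with inner function h(z) = 2*z**2 + 1/3; substituting u = h(z) collapses the integral.
A general antiderivative is 5*log(2*z**2 + 1/3)/4 + C.
The condition gives C = 1/2 + 5*log(7/3)/4 - (5*log(7/3)/4) = 1/2.
So G(z) = 5*log(2*z**2 + 1/3)/4 + 1/2.
Check: d/dz[5*log(2*z**2 + 1/3)/4 + 1/2] = 15*z/(6*z**2 + 1) = G'(z).

G(z) = 5*log(2*z**2 + 1/3)/4 + 1/2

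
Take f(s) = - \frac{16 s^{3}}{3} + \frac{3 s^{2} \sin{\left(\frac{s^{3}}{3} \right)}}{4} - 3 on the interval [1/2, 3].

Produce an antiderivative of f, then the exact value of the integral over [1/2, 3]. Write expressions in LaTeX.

Antiderivative: F(s) = - \frac{4 s^{4}}{3} - 3 s - \frac{3 \cos{\left(\frac{s^{3}}{3} \right)}}{4}; value = - \frac{1385}{12} - \frac{3 \cos{\left(9 \right)}}{4} + \frac{3 \cos{\left(\frac{1}{24} \right)}}{4}

Integrate term by term and add the pieces.
F(s) = - \frac{4 s^{4}}{3} - 3 s - \frac{3 \cos{\left(\frac{s^{3}}{3} \right)}}{4} is an antiderivative of f.
Check: d/ds[- \frac{4 s^{4}}{3} - 3 s - \frac{3 \cos{\left(\frac{s^{3}}{3} \right)}}{4}] = - \frac{16 s^{3}}{3} + \frac{3 s^{2} \sin{\left(\frac{s^{3}}{3} \right)}}{4} - 3 = f(s).
F(3) = -117 - \frac{3 \cos{\left(9 \right)}}{4}; F(1/2) = - \frac{19}{12} - \frac{3 \cos{\left(\frac{1}{24} \right)}}{4}.
Integral = F(3) - F(1/2) = - \frac{1385}{12} - \frac{3 \cos{\left(9 \right)}}{4} + \frac{3 \cos{\left(\frac{1}{24} \right)}}{4}.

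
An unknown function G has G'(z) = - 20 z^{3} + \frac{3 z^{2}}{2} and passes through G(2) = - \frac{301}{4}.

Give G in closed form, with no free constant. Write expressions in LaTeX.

The integrand splits into summands that can be handled one at a time.
A general antiderivative is - 5 z^{4} + \frac{z^{3}}{2} - \frac{1}{4} + C.
The condition gives C = - \frac{301}{4} - (- \frac{305}{4}) = 1.
So G(z) = - 5 z^{4} + \frac{z^{3}}{2} + \frac{3}{4}.
Check: d/dz[- 5 z^{4} + \frac{z^{3}}{2} + \frac{3}{4}] = - 20 z^{3} + \frac{3 z^{2}}{2} = G'(z).

G(z) = - 5 z^{4} + \frac{z^{3}}{2} + \frac{3}{4}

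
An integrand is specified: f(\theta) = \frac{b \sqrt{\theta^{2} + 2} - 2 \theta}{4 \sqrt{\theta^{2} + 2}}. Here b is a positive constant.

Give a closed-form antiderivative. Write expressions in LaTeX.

An antiderivative is F(\theta) = \frac{b \theta}{4} - \frac{\sqrt{\theta^{2} + 2}}{2}.

Since d/d\theta undoes antidifferentiation here, F'(\theta) = f(\theta) is required of F(\theta).
Check: d/d\theta[\frac{b \theta}{4} - \frac{\sqrt{\theta^{2} + 2}}{2}] = \frac{b \sqrt{\theta^{2} + 2} - 2 \theta}{4 \sqrt{\theta^{2} + 2}} = f(\theta).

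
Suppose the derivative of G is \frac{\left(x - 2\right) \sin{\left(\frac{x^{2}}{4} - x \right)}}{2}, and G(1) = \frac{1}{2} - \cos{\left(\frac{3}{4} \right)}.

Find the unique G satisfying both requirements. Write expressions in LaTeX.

G(x) = - \frac{2 \cos{\left(\frac{x^{2}}{4} - x \right)} - 1}{2}

The substitution u = \frac{x^{2}}{4} - x works: G'(x) is exactly (dG/du)*(du/dx) for that inner function.
A general antiderivative is - \cos{\left(\frac{x^{2}}{4} - x \right)} + C.
The condition gives C = \frac{1}{2} - \cos{\left(\frac{3}{4} \right)} - (- \cos{\left(\frac{3}{4} \right)}) = \frac{1}{2}.
So G(x) = - \frac{2 \cos{\left(\frac{x^{2}}{4} - x \right)} - 1}{2}.
Check: d/dx[- \frac{2 \cos{\left(\frac{x^{2}}{4} - x \right)} - 1}{2}] = \frac{x \sin{\left(\frac{x^{2}}{4} - x \right)}}{2} - \sin{\left(\frac{x^{2}}{4} - x \right)}, which equals G'(x).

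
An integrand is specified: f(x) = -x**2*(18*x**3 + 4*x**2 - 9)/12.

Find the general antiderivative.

Differentiate the proposed F(x) back; it has to land on f(x) exactly.
Check: d/dx[-x**3*(15*x**3 + 4*x**2 - 15)/60] = -3*x**5/2 - x**4/3 + 3*x**2/4, which equals f(x).

F(x) = -x**3*(15*x**3 + 4*x**2 - 15)/60 + C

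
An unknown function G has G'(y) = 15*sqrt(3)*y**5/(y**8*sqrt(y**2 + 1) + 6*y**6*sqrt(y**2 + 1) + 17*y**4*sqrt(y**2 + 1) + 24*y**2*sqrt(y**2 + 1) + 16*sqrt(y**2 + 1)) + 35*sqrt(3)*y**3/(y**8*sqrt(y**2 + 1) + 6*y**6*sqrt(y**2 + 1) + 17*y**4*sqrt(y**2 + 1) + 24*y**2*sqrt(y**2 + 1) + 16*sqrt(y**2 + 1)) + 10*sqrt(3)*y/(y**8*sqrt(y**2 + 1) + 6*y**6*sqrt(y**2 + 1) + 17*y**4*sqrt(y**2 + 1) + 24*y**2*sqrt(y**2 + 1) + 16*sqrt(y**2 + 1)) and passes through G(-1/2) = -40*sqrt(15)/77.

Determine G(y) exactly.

G(y) = -5*sqrt(3*y**2 + 3)/(y**4 + 3*y**2 + 4)

G'(y) has the shape u'v + uv' for u = -5*sqrt(3*y**2 + 3)/3 and v = 1/(y**4/3 + y**2 + 4/3) — it is the derivative of the product u*v.
A general antiderivative is -5*sqrt(3*y**2 + 3)/(3*(y**4/3 + y**2 + 4/3)) + C.
The condition gives C = -40*sqrt(15)/77 - (-40*sqrt(15)/77) = 0.
So G(y) = -5*sqrt(3*y**2 + 3)/(y**4 + 3*y**2 + 4).
Check: d/dy[-5*sqrt(3*y**2 + 3)/(y**4 + 3*y**2 + 4)] = (15*sqrt(3)*y**5 + 35*sqrt(3)*y**3 + 10*sqrt(3)*y)/(y**8*sqrt(y**2 + 1) + 6*y**6*sqrt(y**2 + 1) + 17*y**4*sqrt(y**2 + 1) + 24*y**2*sqrt(y**2 + 1) + 16*sqrt(y**2 + 1)), which equals G'(y).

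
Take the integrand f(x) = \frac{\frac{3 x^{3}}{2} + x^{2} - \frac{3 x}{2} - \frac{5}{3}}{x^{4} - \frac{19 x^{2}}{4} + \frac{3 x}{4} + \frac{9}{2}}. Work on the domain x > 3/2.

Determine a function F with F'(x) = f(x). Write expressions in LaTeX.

An antiderivative is F(x) = \frac{7809 \left(2 x - 3\right) \log{\left(x - \frac{3}{2} \right)} - 784 \left(2 x - 3\right) \log{\left(x + 1 \right)} + 4000 \left(2 x - 3\right) \log{\left(x + 2 \right)} - 5705}{7350 \left(2 x - 3\right)}.

The denominator factors as 3 \left(x + 1\right) \left(x + 2\right) \left(2 x - 3\right)^{2}; partial fractions split f into directly integrable pieces: \frac{2603}{1225 \left(2 x - 3\right)} + \frac{163}{105 \left(2 x - 3\right)^{2}} + \frac{80}{147 \left(x + 2\right)} - \frac{8}{75 \left(x + 1\right)}.
Check: d/dx[\frac{7809 \left(2 x - 3\right) \log{\left(x - \frac{3}{2} \right)} - 784 \left(2 x - 3\right) \log{\left(x + 1 \right)} + 4000 \left(2 x - 3\right) \log{\left(x + 2 \right)} - 5705}{7350 \left(2 x - 3\right)}] = \frac{18 x^{3} + 12 x^{2} - 18 x - 20}{12 x^{4} - 57 x^{2} + 9 x + 54}, which equals f(x).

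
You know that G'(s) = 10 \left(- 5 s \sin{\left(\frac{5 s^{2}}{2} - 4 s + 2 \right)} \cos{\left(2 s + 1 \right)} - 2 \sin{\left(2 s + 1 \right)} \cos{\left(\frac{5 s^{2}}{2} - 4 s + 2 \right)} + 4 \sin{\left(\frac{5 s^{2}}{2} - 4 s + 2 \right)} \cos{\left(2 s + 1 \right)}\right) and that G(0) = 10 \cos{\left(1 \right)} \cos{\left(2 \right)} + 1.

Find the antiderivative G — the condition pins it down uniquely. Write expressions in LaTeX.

G(s) = 10 \cos{\left(2 s + 1 \right)} \cos{\left(\frac{5 s^{2}}{2} - 4 s + 2 \right)} + 1

Recognize the product-rule pattern: G'(s) = u'v + uv' with u = 10 \cos{\left(2 s + 1 \right)}, v = \cos{\left(\frac{5 s^{2}}{2} - 4 s + 2 \right)}, so integration by parts undoes it.
A general antiderivative is 10 \cos{\left(2 s + 1 \right)} \cos{\left(\frac{5 s^{2}}{2} - 4 s + 2 \right)} + C.
The condition gives C = 10 \cos{\left(1 \right)} \cos{\left(2 \right)} + 1 - (10 \cos{\left(1 \right)} \cos{\left(2 \right)}) = 1.
So G(s) = 10 \cos{\left(2 s + 1 \right)} \cos{\left(\frac{5 s^{2}}{2} - 4 s + 2 \right)} + 1.
Check: d/ds[10 \cos{\left(2 s + 1 \right)} \cos{\left(\frac{5 s^{2}}{2} - 4 s + 2 \right)} + 1] = - 50 s \sin{\left(\frac{5 s^{2}}{2} - 4 s + 2 \right)} \cos{\left(2 s + 1 \right)} - 20 \sin{\left(2 s + 1 \right)} \cos{\left(\frac{5 s^{2}}{2} - 4 s + 2 \right)} + 40 \sin{\left(\frac{5 s^{2}}{2} - 4 s + 2 \right)} \cos{\left(2 s + 1 \right)}, which equals G'(s).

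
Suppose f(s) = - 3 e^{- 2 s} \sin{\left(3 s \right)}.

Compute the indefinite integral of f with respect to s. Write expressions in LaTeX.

A candidate is checked by its d/ds: the result must match f(s).
Check: d/ds[\frac{\left(6 \sin{\left(3 s \right)} + 9 \cos{\left(3 s \right)}\right) e^{- 2 s}}{13}] = - 3 e^{- 2 s} \sin{\left(3 s \right)} = f(s).

F(s) = \frac{\left(6 \sin{\left(3 s \right)} + 9 \cos{\left(3 s \right)}\right) e^{- 2 s}}{13} + C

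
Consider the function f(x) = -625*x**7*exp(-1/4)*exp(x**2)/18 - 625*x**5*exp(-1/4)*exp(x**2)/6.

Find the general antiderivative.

f has the shape u'v + uv' for u = -625*x**6/36 and v = exp(x**2 - 1/4) — it is the derivative of the product u*v.
Check: d/dx[-625*x**6*exp(x**2 - 1/4)/36] = -625*x**7*exp(-1/4)*exp(x**2)/18 - 625*x**5*exp(-1/4)*exp(x**2)/6 = f(x).

F(x) = -625*x**6*exp(x**2 - 1/4)/36 + C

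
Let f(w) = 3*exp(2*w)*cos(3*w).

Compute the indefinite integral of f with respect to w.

F(w) = 3*(3*sin(3*w) + 2*cos(3*w))*exp(2*w)/13 + C

Whatever form F(w) takes, F'(w) = f(w) is non-negotiable.
Check: d/dw[3*(3*sin(3*w) + 2*cos(3*w))*exp(2*w)/13] = 3*exp(2*w)*cos(3*w) = f(w).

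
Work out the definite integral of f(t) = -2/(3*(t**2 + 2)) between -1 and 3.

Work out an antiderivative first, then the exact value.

Antiderivative: F(t) = -sqrt(2)*atan(sqrt(2)*t/2)/3; value = -sqrt(2)*atan(3*sqrt(2)/2)/3 - sqrt(2)*atan(sqrt(2)/2)/3

Whatever form F(t) takes, F'(t) = f(t) is non-negotiable.
F(t) = -sqrt(2)*atan(sqrt(2)*t/2)/3 is an antiderivative of f.
Check: d/dt[-sqrt(2)*atan(sqrt(2)*t/2)/3] = -2/(3*t**2 + 6), which equals f(t).
F(3) = -sqrt(2)*atan(3*sqrt(2)/2)/3; F(-1) = sqrt(2)*atan(sqrt(2)/2)/3.
Integral = F(3) - F(-1) = -sqrt(2)*atan(3*sqrt(2)/2)/3 - sqrt(2)*atan(sqrt(2)/2)/3.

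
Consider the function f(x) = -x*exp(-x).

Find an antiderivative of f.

An antiderivative is F(x) = (x + 1)*exp(-x).

Recognize the product-rule pattern: f = u'v + uv' with u = x + 1, v = exp(-x), so integration by parts undoes it.
Check: d/dx[(x + 1)*exp(-x)] = -x*exp(-x) = f(x).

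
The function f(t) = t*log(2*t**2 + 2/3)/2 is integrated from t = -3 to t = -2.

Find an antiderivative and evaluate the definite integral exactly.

Recover f(t) by differentiating a candidate F(t); any mismatch rules it out.
F(t) = t**2*log(t**2 + 1/3)/4 - t**2/4 + t**2*log(2)/4 + log(3*t**2 + 1)/12 is an antiderivative of f.
Check: d/dt[t**2*log(t**2 + 1/3)/4 - t**2/4 + t**2*log(2)/4 + log(3*t**2 + 1)/12] = t*log(t**2 + 1/3)/2 + t*log(2)/2, which equals f(t).
F(-2) = -1 + log(13)/12 + log(2) + log(13/3); F(-3) = -9/4 + log(28)/12 + 9*log(2)/4 + 9*log(28/3)/4.
Integral = F(-2) - F(-3) = -9*log(56/3)/4 - log(28)/12 + log(13)/12 + 5/4 + log(26/3).

Antiderivative: F(t) = t**2*log(t**2 + 1/3)/4 - t**2/4 + t**2*log(2)/4 + log(3*t**2 + 1)/12; value = -9*log(56/3)/4 - log(28)/12 + log(13)/12 + 5/4 + log(26/3)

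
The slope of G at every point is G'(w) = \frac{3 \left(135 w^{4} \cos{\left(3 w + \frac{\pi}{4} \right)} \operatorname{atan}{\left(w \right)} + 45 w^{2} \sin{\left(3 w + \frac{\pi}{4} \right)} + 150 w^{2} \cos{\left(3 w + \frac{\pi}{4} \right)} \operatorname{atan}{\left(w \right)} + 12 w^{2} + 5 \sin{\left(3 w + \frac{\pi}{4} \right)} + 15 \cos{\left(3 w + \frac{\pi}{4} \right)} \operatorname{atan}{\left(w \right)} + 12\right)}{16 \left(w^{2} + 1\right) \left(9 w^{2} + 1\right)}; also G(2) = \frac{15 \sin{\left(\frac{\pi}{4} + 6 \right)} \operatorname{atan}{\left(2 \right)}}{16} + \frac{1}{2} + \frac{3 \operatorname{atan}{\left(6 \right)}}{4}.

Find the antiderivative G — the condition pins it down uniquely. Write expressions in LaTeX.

G(w) = \frac{15 \sin{\left(3 w + \frac{\pi}{4} \right)} \operatorname{atan}{\left(w \right)}}{16} + \frac{3 \operatorname{atan}{\left(3 w \right)}}{4} + \frac{1}{2}

Whatever form G(w) takes, its d/dw must return the stated G'(w).
A general antiderivative is \frac{15 \sin{\left(3 w + \frac{\pi}{4} \right)} \operatorname{atan}{\left(w \right)}}{16} + \frac{3 \operatorname{atan}{\left(3 w \right)}}{4} + C.
The condition gives C = \frac{15 \sin{\left(\frac{\pi}{4} + 6 \right)} \operatorname{atan}{\left(2 \right)}}{16} + \frac{1}{2} + \frac{3 \operatorname{atan}{\left(6 \right)}}{4} - (\frac{15 \sin{\left(\frac{\pi}{4} + 6 \right)} \operatorname{atan}{\left(2 \right)}}{16} + \frac{3 \operatorname{atan}{\left(6 \right)}}{4}) = \frac{1}{2}.
So G(w) = \frac{15 \sin{\left(3 w + \frac{\pi}{4} \right)} \operatorname{atan}{\left(w \right)}}{16} + \frac{3 \operatorname{atan}{\left(3 w \right)}}{4} + \frac{1}{2}.
Check: d/dw[\frac{15 \sin{\left(3 w + \frac{\pi}{4} \right)} \operatorname{atan}{\left(w \right)}}{16} + \frac{3 \operatorname{atan}{\left(3 w \right)}}{4} + \frac{1}{2}] = \frac{405 w^{4} \cos{\left(3 w + \frac{\pi}{4} \right)} \operatorname{atan}{\left(w \right)} + 135 w^{2} \sin{\left(3 w + \frac{\pi}{4} \right)} + 450 w^{2} \cos{\left(3 w + \frac{\pi}{4} \right)} \operatorname{atan}{\left(w \right)} + 36 w^{2} + 15 \sin{\left(3 w + \frac{\pi}{4} \right)} + 45 \cos{\left(3 w + \frac{\pi}{4} \right)} \operatorname{atan}{\left(w \right)} + 36}{144 w^{4} + 160 w^{2} + 16}, which equals G'(w).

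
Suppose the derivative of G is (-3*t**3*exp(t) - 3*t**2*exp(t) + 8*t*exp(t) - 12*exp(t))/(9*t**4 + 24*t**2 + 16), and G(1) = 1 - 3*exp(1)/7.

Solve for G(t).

G(t) = -t*exp(t)/(3*t**2 + 4) + 1 - 2*exp(t)/(3*t**2 + 4)

Recover the given G'(t) by differentiating a candidate G(t); any mismatch rules it out.
A general antiderivative is (-t - 2)*exp(t)/(2*(3*t**2/2 + 2)) + C.
The condition gives C = 1 - 3*exp(1)/7 - (-3*exp(1)/7) = 1.
So G(t) = -t*exp(t)/(3*t**2 + 4) + 1 - 2*exp(t)/(3*t**2 + 4).
Check: d/dt[-t*exp(t)/(3*t**2 + 4) + 1 - 2*exp(t)/(3*t**2 + 4)] = (-3*t**3*exp(t) - 3*t**2*exp(t) + 8*t*exp(t) - 12*exp(t))/(9*t**4 + 24*t**2 + 16) = G'(t).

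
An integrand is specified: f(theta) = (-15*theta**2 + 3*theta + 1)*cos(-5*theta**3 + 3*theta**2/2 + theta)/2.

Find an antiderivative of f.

An antiderivative is F(theta) = sin(-5*theta**3 + 3*theta**2/2 + theta)/2.

The substitution u = -5*theta**3 + 3*theta**2/2 + theta works: f is exactly (dF/du)*(du/dtheta) for that inner function.
Check: d/dtheta[sin(-5*theta**3 + 3*theta**2/2 + theta)/2] = -15*theta**2*cos(-5*theta**3 + 3*theta**2/2 + theta)/2 + 3*theta*cos(-5*theta**3 + 3*theta**2/2 + theta)/2 + cos(-5*theta**3 + 3*theta**2/2 + theta)/2, which equals f(theta).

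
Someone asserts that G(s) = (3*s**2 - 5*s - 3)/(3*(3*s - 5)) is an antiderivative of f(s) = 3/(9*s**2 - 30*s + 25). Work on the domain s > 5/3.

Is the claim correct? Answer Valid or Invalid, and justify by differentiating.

d/ds[G] = (9*s**2 - 30*s + 34)/(27*s**2 - 90*s + 75)
d/ds[G] - f(s) = 1/3 != 0.

Invalid: d/ds[G] - f = 1/3, which is not 0.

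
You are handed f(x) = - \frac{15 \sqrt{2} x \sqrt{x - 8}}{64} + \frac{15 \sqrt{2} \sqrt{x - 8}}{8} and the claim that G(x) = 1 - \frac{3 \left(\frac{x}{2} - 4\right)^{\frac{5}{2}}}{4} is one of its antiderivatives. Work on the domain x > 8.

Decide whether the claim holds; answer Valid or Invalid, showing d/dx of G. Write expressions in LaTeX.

d/dx[G] = \frac{\sqrt{2} \left(- 15 x \sqrt{x - 8} + 120 \sqrt{x - 8}\right)}{64}
This equals f(x) exactly, so the claim holds.

Valid - differentiating G returns exactly f.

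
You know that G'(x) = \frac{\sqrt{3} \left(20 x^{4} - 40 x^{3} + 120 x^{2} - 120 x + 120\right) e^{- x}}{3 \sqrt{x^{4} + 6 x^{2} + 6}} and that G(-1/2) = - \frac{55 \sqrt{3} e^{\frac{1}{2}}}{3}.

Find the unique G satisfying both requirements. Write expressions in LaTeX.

G'(x) has the shape u'v + uv' for u = - 20 \sqrt{\frac{x^{4}}{3} + 2 x^{2} + 2} and v = e^{- x} — it is the derivative of the product u*v.
A general antiderivative is - 20 \sqrt{\frac{x^{4}}{3} + 2 x^{2} + 2} e^{- x} + C.
The condition gives C = - \frac{55 \sqrt{3} e^{\frac{1}{2}}}{3} - (- \frac{55 \sqrt{3} e^{\frac{1}{2}}}{3}) = 0.
So G(x) = - \frac{20 \sqrt{3} \sqrt{x^{4} + 6 x^{2} + 6} e^{- x}}{3}.
Check: d/dx[- \frac{20 \sqrt{3} \sqrt{x^{4} + 6 x^{2} + 6} e^{- x}}{3}] = \frac{\left(20 \sqrt{3} x^{4} - 40 \sqrt{3} x^{3} + 120 \sqrt{3} x^{2} - 120 \sqrt{3} x + 120 \sqrt{3}\right) e^{- x}}{3 \sqrt{x^{4} + 6 x^{2} + 6}}, which equals G'(x).

G(x) = - \frac{20 \sqrt{3} \sqrt{x^{4} + 6 x^{2} + 6} e^{- x}}{3}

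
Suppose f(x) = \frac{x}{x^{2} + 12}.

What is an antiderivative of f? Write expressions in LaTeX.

An antiderivative is F(x) = \frac{\log{\left(\frac{x^{2}}{2} + 6 \right)}}{2}.

f matches the chain-rule pattern g'(h)*h' with inner function h(x) = \frac{x^{2}}{2} + 6; substituting u = h(x) collapses the integral.
Check: d/dx[\frac{\log{\left(\frac{x^{2}}{2} + 6 \right)}}{2}] = \frac{x}{x^{2} + 12} = f(x).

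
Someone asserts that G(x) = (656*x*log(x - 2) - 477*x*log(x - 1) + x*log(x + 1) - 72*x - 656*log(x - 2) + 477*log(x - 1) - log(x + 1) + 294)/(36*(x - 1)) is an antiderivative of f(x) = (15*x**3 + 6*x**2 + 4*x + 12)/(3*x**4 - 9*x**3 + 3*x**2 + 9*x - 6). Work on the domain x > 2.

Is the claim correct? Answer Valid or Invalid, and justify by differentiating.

d/dx[G] = (15*x**3 + 6*x**2 + 4*x + 12)/(3*x**4 - 9*x**3 + 3*x**2 + 9*x - 6)
This equals f(x) exactly, so the claim holds.

Valid: G'(x) = f(x).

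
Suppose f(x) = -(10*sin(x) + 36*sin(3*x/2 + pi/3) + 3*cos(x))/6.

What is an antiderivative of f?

An antiderivative is F(x) = (-3*sin(x) + 10*cos(x) + 24*cos(3*x/2 + pi/3))/6.

An antiderivative F(x) passes only if d/dx[F] lands on f(x) exactly.
Check: d/dx[(-3*sin(x) + 10*cos(x) + 24*cos(3*x/2 + pi/3))/6] = -5*sin(x)/3 - 6*sin(3*x/2 + pi/3) - cos(x)/2, which equals f(x).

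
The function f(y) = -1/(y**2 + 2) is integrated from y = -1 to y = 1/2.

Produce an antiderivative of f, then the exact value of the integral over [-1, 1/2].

Antiderivative: F(y) = -sqrt(2)*atan(sqrt(2)*y/2)/2; value = -sqrt(2)*atan(sqrt(2)/2)/2 - sqrt(2)*atan(sqrt(2)/4)/2

A first test for any F(y): its y-derivative must equal f(y) identically.
F(y) = -sqrt(2)*atan(sqrt(2)*y/2)/2 is an antiderivative of f.
Check: d/dy[-sqrt(2)*atan(sqrt(2)*y/2)/2] = -1/(y**2 + 2) = f(y).
F(1/2) = -sqrt(2)*atan(sqrt(2)/4)/2; F(-1) = sqrt(2)*atan(sqrt(2)/2)/2.
Integral = F(1/2) - F(-1) = -sqrt(2)*atan(sqrt(2)/2)/2 - sqrt(2)*atan(sqrt(2)/4)/2.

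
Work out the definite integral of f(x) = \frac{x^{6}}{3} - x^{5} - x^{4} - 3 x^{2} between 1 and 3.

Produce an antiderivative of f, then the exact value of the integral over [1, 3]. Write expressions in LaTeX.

Antiderivative: F(x) = \frac{x^{3} \left(10 x^{4} - 35 x^{3} - 42 x^{2} - 210\right)}{210}; value = - \frac{9622}{105}

The integrand splits into summands that can be handled one at a time.
F(x) = \frac{x^{3} \left(10 x^{4} - 35 x^{3} - 42 x^{2} - 210\right)}{210} is an antiderivative of f.
Check: d/dx[\frac{x^{3} \left(10 x^{4} - 35 x^{3} - 42 x^{2} - 210\right)}{210}] = \frac{x^{6}}{3} - x^{5} - x^{4} - 3 x^{2} = f(x).
F(3) = - \frac{6507}{70}; F(1) = - \frac{277}{210}.
Integral = F(3) - F(1) = - \frac{9622}{105}.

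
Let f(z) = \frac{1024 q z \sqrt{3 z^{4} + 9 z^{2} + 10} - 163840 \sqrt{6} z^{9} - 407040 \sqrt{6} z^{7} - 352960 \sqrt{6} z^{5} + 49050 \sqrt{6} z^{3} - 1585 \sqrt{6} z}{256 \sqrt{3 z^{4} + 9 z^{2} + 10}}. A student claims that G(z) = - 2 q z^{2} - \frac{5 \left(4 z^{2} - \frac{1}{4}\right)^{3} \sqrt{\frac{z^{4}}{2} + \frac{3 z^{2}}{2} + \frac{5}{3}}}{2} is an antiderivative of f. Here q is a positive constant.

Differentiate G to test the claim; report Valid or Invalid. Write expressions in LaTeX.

d/dz[G] = \frac{- 1024 q z \sqrt{3 z^{4} + 9 z^{2} + 10} - 163840 \sqrt{6} z^{9} - 407040 \sqrt{6} z^{7} - 352960 \sqrt{6} z^{5} + 49050 \sqrt{6} z^{3} - 1585 \sqrt{6} z}{256 \sqrt{3 z^{4} + 9 z^{2} + 10}}
d/dz[G] - f(z) = - 8 q z != 0.

Invalid: d/dz[G] - f = - 8 q z, which is not 0.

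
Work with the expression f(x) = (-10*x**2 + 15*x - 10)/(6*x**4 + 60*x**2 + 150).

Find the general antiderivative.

Since d/dx undoes antidifferentiation here, F'(x) = f(x) is required of F(x).
Check: d/dx[-(12*sqrt(5)*x**2*atan(sqrt(5)*x/5) - 40*x + 60*sqrt(5)*atan(sqrt(5)*x/5) + 75)/(60*(x**2 + 5))] = (-10*x**2 + 15*x - 10)/(6*x**4 + 60*x**2 + 150) = f(x).

F(x) = -(12*sqrt(5)*x**2*atan(sqrt(5)*x/5) - 40*x + 60*sqrt(5)*atan(sqrt(5)*x/5) + 75)/(60*(x**2 + 5)) + C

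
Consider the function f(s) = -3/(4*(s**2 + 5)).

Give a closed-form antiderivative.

A candidate is checked by its d/ds: the result must match f(s).
Check: d/ds[-3*sqrt(5)*atan(sqrt(5)*s/5)/20] = -3/(4*s**2 + 20), which equals f(s).

An antiderivative is F(s) = -3*sqrt(5)*atan(sqrt(5)*s/5)/20.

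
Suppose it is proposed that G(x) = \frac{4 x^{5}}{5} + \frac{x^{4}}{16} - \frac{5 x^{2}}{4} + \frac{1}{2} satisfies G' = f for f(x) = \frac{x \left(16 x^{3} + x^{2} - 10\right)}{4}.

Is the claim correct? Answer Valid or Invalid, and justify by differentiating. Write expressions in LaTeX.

d/dx[G] = 4 x^{4} + \frac{x^{3}}{4} - \frac{5 x}{2}
This equals f(x) exactly, so the claim holds.

Valid. The derivative of G reproduces f.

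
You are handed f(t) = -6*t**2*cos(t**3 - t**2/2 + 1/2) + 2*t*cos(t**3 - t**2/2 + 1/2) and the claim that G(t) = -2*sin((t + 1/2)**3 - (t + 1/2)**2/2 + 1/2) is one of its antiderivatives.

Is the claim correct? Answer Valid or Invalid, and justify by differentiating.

d/dt[G] = -6*t**2*cos(t**3 + t**2 + t/4 + 1/2) - 4*t*cos(t**3 + t**2 + t/4 + 1/2) - cos(t**3 + t**2 + t/4 + 1/2)/2
d/dt[G] - f(t) = 6*t**2*cos(t**3 - t**2/2 + 1/2) - 6*t**2*cos(t**3 + t**2 + t/4 + 1/2) - 2*t*cos(t**3 - t**2/2 + 1/2) - 4*t*cos(t**3 + t**2 + t/4 + 1/2) - cos(t**3 + t**2 + t/4 + 1/2)/2 != 0.

Invalid: d/dt[G] - f = 6*t**2*cos(t**3 - t**2/2 + 1/2) - 6*t**2*cos(t**3 + t**2 + t/4 + 1/2) - 2*t*cos(t**3 - t**2/2 + 1/2) - 4*t*cos(t**3 + t**2 + t/4 + 1/2) - cos(t**3 + t**2 + t/4 + 1/2)/2, which is not 0.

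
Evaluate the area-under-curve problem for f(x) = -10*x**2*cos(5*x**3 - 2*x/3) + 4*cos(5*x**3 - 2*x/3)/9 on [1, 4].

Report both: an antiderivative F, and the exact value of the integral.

Antiderivative: F(x) = -2*sin(5*x**3 - 2*x/3)/3; value = 2*sin(13/3)/3 - 2*sin(952/3)/3

f matches the chain-rule pattern g'(h)*h' with inner function h(x) = 5*x**3 - 2*x/3; substituting u = h(x) collapses the integral.
F(x) = -2*sin(5*x**3 - 2*x/3)/3 is an antiderivative of f.
Check: d/dx[-2*sin(5*x**3 - 2*x/3)/3] = -10*x**2*cos(5*x**3 - 2*x/3) + 4*cos(5*x**3 - 2*x/3)/9 = f(x).
F(4) = -2*sin(952/3)/3; F(1) = -2*sin(13/3)/3.
Integral = F(4) - F(1) = 2*sin(13/3)/3 - 2*sin(952/3)/3.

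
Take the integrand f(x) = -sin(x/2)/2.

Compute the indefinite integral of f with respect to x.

A first test for any F(x): its x-derivative must equal f(x) identically.
Check: d/dx[cos(x/2)] = -sin(x/2)/2 = f(x).

F(x) = cos(x/2) + C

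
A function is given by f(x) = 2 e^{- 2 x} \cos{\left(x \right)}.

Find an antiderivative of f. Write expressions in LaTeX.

Recover f(x) by differentiating a candidate F(x); any mismatch rules it out.
Check: d/dx[\frac{2 e^{- 2 x} \sin{\left(x \right)}}{5} - \frac{4 e^{- 2 x} \cos{\left(x \right)}}{5}] = 2 e^{- 2 x} \cos{\left(x \right)} = f(x).

An antiderivative is F(x) = \frac{2 e^{- 2 x} \sin{\left(x \right)}}{5} - \frac{4 e^{- 2 x} \cos{\left(x \right)}}{5}.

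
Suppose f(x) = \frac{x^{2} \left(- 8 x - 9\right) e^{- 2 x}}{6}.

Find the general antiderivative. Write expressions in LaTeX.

f has the shape u'v + uv' for u = \frac{2 x^{3}}{3} + \frac{7 x^{2}}{4} + \frac{7 x}{4} + \frac{7}{8} and v = e^{- 2 x} — it is the derivative of the product u*v.
Check: d/dx[\frac{\left(16 x^{3} + 42 x^{2} + 42 x + 21\right) e^{- 2 x}}{24}] = \frac{\left(- 8 x^{3} - 9 x^{2}\right) e^{- 2 x}}{6}, which equals f(x).

F(x) = \frac{\left(16 x^{3} + 42 x^{2} + 42 x + 21\right) e^{- 2 x}}{24} + C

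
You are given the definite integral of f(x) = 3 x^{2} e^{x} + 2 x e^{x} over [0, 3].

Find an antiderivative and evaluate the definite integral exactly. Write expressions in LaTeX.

Antiderivative: F(x) = 3 x^{2} e^{x} - 4 x e^{x} + 4 e^{x}; value = -4 + 19 e^{3}

Recognize the product-rule pattern: f = u'v + uv' with u = 3 x^{2} - 4 x + 4, v = e^{x}, so integration by parts undoes it.
F(x) = 3 x^{2} e^{x} - 4 x e^{x} + 4 e^{x} is an antiderivative of f.
Check: d/dx[3 x^{2} e^{x} - 4 x e^{x} + 4 e^{x}] = 3 x^{2} e^{x} + 2 x e^{x} = f(x).
F(3) = 19 e^{3}; F(0) = 4.
Integral = F(3) - F(0) = -4 + 19 e^{3}.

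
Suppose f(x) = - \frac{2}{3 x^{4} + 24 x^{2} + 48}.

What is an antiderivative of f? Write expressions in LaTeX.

Any candidate F(x) must reproduce f(x) exactly when differentiated.
Check: d/dx[- \frac{2 x}{24 x^{2} + 96} - \frac{\operatorname{atan}{\left(\frac{x}{2} \right)}}{24}] = - \frac{2}{3 x^{4} + 24 x^{2} + 48} = f(x).

An antiderivative is F(x) = - \frac{2 x}{24 x^{2} + 96} - \frac{\operatorname{atan}{\left(\frac{x}{2} \right)}}{24}.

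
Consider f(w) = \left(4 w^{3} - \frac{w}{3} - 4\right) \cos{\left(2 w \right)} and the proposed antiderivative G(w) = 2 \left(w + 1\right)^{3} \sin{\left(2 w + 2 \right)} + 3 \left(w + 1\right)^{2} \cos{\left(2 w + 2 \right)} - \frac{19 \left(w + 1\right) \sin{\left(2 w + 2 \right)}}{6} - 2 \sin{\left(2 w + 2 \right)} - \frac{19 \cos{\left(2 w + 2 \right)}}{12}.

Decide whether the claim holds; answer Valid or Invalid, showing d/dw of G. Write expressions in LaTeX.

d/dw[G] = 4 w^{3} \cos{\left(2 w + 2 \right)} + 12 w^{2} \cos{\left(2 w + 2 \right)} + \frac{35 w \cos{\left(2 w + 2 \right)}}{3} - \frac{\cos{\left(2 w + 2 \right)}}{3}
d/dw[G] - f(w) = - 4 w^{3} \cos{\left(2 w \right)} + 4 w^{3} \cos{\left(2 w + 2 \right)} + 12 w^{2} \cos{\left(2 w + 2 \right)} + \frac{w \cos{\left(2 w \right)}}{3} + \frac{35 w \cos{\left(2 w + 2 \right)}}{3} + 4 \cos{\left(2 w \right)} - \frac{\cos{\left(2 w + 2 \right)}}{3} != 0.

Invalid: d/dw[G] - f = - 4 w^{3} \cos{\left(2 w \right)} + 4 w^{3} \cos{\left(2 w + 2 \right)} + 12 w^{2} \cos{\left(2 w + 2 \right)} + \frac{w \cos{\left(2 w \right)}}{3} + \frac{35 w \cos{\left(2 w + 2 \right)}}{3} + 4 \cos{\left(2 w \right)} - \frac{\cos{\left(2 w + 2 \right)}}{3}, which is not 0.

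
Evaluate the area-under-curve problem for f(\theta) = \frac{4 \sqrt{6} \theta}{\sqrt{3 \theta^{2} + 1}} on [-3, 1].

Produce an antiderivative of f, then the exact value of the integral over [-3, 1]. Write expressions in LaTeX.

The substitution u = 2 \theta^{2} + \frac{2}{3} works: f is exactly (dF/du)*(du/d\theta) for that inner function.
F(\theta) = \frac{4 \sqrt{6} \sqrt{3 \theta^{2} + 1}}{3} is an antiderivative of f.
Check: d/d\theta[\frac{4 \sqrt{6} \sqrt{3 \theta^{2} + 1}}{3}] = \frac{4 \sqrt{6} \theta}{\sqrt{3 \theta^{2} + 1}} = f(\theta).
F(1) = \frac{8 \sqrt{6}}{3}; F(-3) = \frac{8 \sqrt{42}}{3}.
Integral = F(1) - F(-3) = - \frac{8 \sqrt{42}}{3} + \frac{8 \sqrt{6}}{3}.

Antiderivative: F(\theta) = \frac{4 \sqrt{6} \sqrt{3 \theta^{2} + 1}}{3}; value = - \frac{8 \sqrt{42}}{3} + \frac{8 \sqrt{6}}{3}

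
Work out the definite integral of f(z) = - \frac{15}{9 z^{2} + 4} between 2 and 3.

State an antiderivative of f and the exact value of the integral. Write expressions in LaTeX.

Whatever form F(z) takes, F'(z) = f(z) is non-negotiable.
F(z) = - \frac{5 \operatorname{atan}{\left(\frac{3 z}{2} \right)}}{2} is an antiderivative of f.
Check: d/dz[- \frac{5 \operatorname{atan}{\left(\frac{3 z}{2} \right)}}{2}] = - \frac{15}{9 z^{2} + 4} = f(z).
F(3) = - \frac{5 \operatorname{atan}{\left(\frac{9}{2} \right)}}{2}; F(2) = - \frac{5 \operatorname{atan}{\left(3 \right)}}{2}.
Integral = F(3) - F(2) = - \frac{5 \operatorname{atan}{\left(\frac{9}{2} \right)}}{2} + \frac{5 \operatorname{atan}{\left(3 \right)}}{2}.

Antiderivative: F(z) = - \frac{5 \operatorname{atan}{\left(\frac{3 z}{2} \right)}}{2}; value = - \frac{5 \operatorname{atan}{\left(\frac{9}{2} \right)}}{2} + \frac{5 \operatorname{atan}{\left(3 \right)}}{2}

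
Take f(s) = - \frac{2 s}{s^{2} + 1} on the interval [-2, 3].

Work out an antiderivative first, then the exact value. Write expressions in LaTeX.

Antiderivative: F(s) = - \log{\left(4 s^{2} + 4 \right)}; value = - \log{\left(40 \right)} + \log{\left(20 \right)}

The substitution u = 4 s^{2} + 4 works: f is exactly (dF/du)*(du/ds) for that inner function.
F(s) = - \log{\left(4 s^{2} + 4 \right)} is an antiderivative of f.
Check: d/ds[- \log{\left(4 s^{2} + 4 \right)}] = - \frac{2 s}{s^{2} + 1} = f(s).
F(3) = - \log{\left(40 \right)}; F(-2) = - \log{\left(20 \right)}.
Integral = F(3) - F(-2) = - \log{\left(40 \right)} + \log{\left(20 \right)}.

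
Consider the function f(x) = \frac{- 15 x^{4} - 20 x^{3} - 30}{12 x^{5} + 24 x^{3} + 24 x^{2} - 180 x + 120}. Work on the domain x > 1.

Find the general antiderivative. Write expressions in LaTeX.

The denominator factors as 12 \left(x - 1\right)^{2} \left(x + 2\right) \left(x^{2} + 5\right); partial fractions split f into directly integrable pieces: - \frac{5 \left(304 x + 481\right)}{1944 \left(x^{2} + 5\right)} - \frac{55}{486 \left(x + 2\right)} - \frac{115}{324 \left(x - 1\right)} - \frac{65}{216 \left(x - 1\right)^{2}}.
Check: d/dx[- \frac{690 x \log{\left(x - 1 \right)} + 220 x \log{\left(x + 2 \right)} + 760 x \log{\left(x^{2} + 5 \right)} + 481 \sqrt{5} x \operatorname{atan}{\left(\frac{\sqrt{5} x}{5} \right)} - 690 \log{\left(x - 1 \right)} - 220 \log{\left(x + 2 \right)} - 760 \log{\left(x^{2} + 5 \right)} - 481 \sqrt{5} \operatorname{atan}{\left(\frac{\sqrt{5} x}{5} \right)} - 585}{1944 \left(x - 1\right)}] = \frac{- 15 x^{4} - 20 x^{3} - 30}{12 x^{5} + 24 x^{3} + 24 x^{2} - 180 x + 120} = f(x).

F(x) = - \frac{690 x \log{\left(x - 1 \right)} + 220 x \log{\left(x + 2 \right)} + 760 x \log{\left(x^{2} + 5 \right)} + 481 \sqrt{5} x \operatorname{atan}{\left(\frac{\sqrt{5} x}{5} \right)} - 690 \log{\left(x - 1 \right)} - 220 \log{\left(x + 2 \right)} - 760 \log{\left(x^{2} + 5 \right)} - 481 \sqrt{5} \operatorname{atan}{\left(\frac{\sqrt{5} x}{5} \right)} - 585}{1944 \left(x - 1\right)} + C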